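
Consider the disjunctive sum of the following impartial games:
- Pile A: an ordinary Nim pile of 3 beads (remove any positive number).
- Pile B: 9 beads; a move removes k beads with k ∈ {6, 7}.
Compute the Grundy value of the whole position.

Pile A is a plain Nim pile of size 3, so its Grundy value is 3.
Build the Grundy sequence for pile B with g(k) = mex{g(k−s) : s ∈ {6, 7}, s ≤ k}:
g(0) = mex{} = 0
g(1) = mex{} = 0
g(2) = mex{} = 0
g(3) = mex{} = 0
g(4) = mex{} = 0
g(5) = mex{} = 0
g(6) = mex{0} = 1
g(7) = mex{0} = 1
g(8) = mex{0} = 1
g(9) = mex{0} = 1
So g(9) = 1.
By the Sprague-Grundy theorem, the Grundy value of a sum of independent games is the XOR of the component values.
Combined value = 3 ⊕ 1 = 2.

2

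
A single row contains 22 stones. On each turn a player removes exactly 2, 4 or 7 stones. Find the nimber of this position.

Build the Grundy sequence with g(k) = mex{g(k−s) : s ∈ {2, 4, 7}, s ≤ k}:
k:     0  1  2  3  4  5  6  7  8  9 10 11 12 13 14 15 16 17 18 19 20 21 22
g(k):  0  0  1  1  2  2  0  3  1  0  2  1  0  2  1  0  2  1  0  2  1  0  2
So g(22) = 2.

2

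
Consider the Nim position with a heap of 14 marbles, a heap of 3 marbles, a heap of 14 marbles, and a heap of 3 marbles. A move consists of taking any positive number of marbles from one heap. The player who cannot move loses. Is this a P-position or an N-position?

P-position

In binary:
  1110  (14)
  0011  (3)
  1110  (14)
  0011  (3)
  ----
  0000  (0)
The nim-sum is 0, so this is a P-position: the player to move is in a losing position under optimal play.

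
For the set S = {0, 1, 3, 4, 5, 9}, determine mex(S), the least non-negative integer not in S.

2

The values 0, 1 are all present; 2 is the first non-negative integer missing from the set.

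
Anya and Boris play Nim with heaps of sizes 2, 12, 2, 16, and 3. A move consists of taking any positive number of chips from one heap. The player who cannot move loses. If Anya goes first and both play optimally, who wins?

Compute the nim-sum pairwise:
2 XOR 12 = 14
14 XOR 2 = 12
12 XOR 16 = 28
28 XOR 3 = 31
The nim-sum is 31 ≠ 0, so this is an N-position: the player to move can win; Anya has a winning move.

Anya wins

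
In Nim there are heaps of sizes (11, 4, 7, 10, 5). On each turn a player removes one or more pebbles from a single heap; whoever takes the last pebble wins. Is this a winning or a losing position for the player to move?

Winning position

Nim-sum: 11 ⊕ 4 ⊕ 7 ⊕ 10 ⊕ 5 = 7.
The nim-sum is 7 ≠ 0, so this is an N-position: the player to move can win.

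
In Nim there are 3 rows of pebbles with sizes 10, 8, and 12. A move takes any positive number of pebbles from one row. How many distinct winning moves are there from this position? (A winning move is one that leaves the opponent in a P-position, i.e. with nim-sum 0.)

3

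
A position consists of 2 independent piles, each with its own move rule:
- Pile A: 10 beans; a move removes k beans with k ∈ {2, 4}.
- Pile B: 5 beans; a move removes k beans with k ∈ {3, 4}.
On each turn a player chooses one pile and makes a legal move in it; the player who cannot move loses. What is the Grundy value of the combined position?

Grundy values for pile A (subtraction set {2, 4}):
k:     0  1  2  3  4  5  6  7  8  9 10
g(k):  0  0  1  1  2  2  0  0  1  1  2
So g(10) = 2.
For pile B, compute g(0), g(1), … with moves {3, 4}:
g(0) = mex{} = 0
g(1) = mex{} = 0
g(2) = mex{} = 0
g(3) = mex{0} = 1
g(4) = mex{0} = 1
g(5) = mex{0} = 1
So g(5) = 1.
By the Sprague-Grundy theorem, the Grundy value of a sum of independent games is the XOR of the component values.
Combined value = 2 XOR 1 = 3.

3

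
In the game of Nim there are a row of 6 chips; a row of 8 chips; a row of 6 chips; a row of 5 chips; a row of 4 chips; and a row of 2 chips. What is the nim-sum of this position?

11

Compute the nim-sum pairwise:
6 ⊕ 8 = 14
14 ⊕ 6 = 8
8 ⊕ 5 = 13
13 ⊕ 4 = 9
9 ⊕ 2 = 11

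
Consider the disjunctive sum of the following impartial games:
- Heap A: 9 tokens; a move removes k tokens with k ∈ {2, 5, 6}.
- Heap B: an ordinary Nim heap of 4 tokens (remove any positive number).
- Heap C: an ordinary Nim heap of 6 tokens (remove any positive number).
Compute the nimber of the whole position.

0

Build the Grundy sequence for heap A with g(k) = mex{g(k−s) : s ∈ {2, 5, 6}, s ≤ k}:
k:     0  1  2  3  4  5  6  7  8  9
g(k):  0  0  1  1  0  2  1  3  0  2
So g(9) = 2.
Heap B is a plain Nim heap of size 4, so its Grundy value is 4.
Heap C is a plain Nim heap of size 6, so its Grundy value is 6.
The value of a disjunctive sum is the nim-sum of the parts.
Combined value = 2 XOR 4 XOR 6 = 0.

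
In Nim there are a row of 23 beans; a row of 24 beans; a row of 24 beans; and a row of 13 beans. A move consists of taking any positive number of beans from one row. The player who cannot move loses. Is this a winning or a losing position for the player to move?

Compute the nim-sum pairwise:
23 XOR 24 = 15
15 XOR 24 = 23
23 XOR 13 = 26
The nim-sum is 26 ≠ 0, so this is an N-position: the player to move can win.

Winning position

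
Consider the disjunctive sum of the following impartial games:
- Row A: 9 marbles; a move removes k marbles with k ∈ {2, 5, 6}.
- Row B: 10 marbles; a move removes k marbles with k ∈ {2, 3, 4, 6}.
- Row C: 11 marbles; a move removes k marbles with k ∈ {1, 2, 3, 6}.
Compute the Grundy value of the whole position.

0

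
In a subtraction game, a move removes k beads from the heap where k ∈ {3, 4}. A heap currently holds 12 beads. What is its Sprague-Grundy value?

1

Build the Grundy sequence with g(k) = mex{g(k−s) : s ∈ {3, 4}, s ≤ k}:
k:     0  1  2  3  4  5  6  7  8  9 10 11 12
g(k):  0  0  0  1  1  1  2  0  0  0  1  1  1
So g(12) = 1.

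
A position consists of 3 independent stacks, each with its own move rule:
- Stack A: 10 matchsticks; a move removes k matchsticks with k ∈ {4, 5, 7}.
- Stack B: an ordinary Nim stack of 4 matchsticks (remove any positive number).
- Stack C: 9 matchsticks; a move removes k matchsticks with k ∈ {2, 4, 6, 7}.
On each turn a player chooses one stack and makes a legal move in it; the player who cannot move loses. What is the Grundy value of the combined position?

6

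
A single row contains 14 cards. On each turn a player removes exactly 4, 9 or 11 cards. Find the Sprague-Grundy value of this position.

Build the Grundy sequence with g(k) = mex{g(k−s) : s ∈ {4, 9, 11}, s ≤ k}:
g(0) = mex{} = 0
g(1) = mex{} = 0
g(2) = mex{} = 0
g(3) = mex{} = 0
g(4) = mex{0} = 1
g(5) = mex{0} = 1
g(6) = mex{0} = 1
g(7) = mex{0} = 1
g(8) = mex{1} = 0
g(9) = mex{0,1} = 2
g(10) = mex{0,1} = 2
g(11) = mex{0,1} = 2
g(12) = mex{0} = 1
g(13) = mex{0,1,2} = 3
g(14) = mex{0,1,2} = 3
So g(14) = 3.

3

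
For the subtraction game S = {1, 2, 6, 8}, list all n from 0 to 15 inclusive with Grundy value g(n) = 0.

0, 3, 7, 10, 14

Build the Grundy sequence with g(k) = mex{g(k−s) : s ∈ {1, 2, 6, 8}, s ≤ k}:
k:     0  1  2  3  4  5  6  7  8  9 10 11 12 13 14 15
g(k):  0  1  2  0  1  2  3  0  1  2  0  1  2  3  0  1
The P-positions (g = 0) in 0..15 are 0, 3, 7, 10, 14.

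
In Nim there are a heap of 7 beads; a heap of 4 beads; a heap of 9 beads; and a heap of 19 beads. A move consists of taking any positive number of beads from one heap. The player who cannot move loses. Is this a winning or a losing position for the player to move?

Nim-sum: 7 XOR 4 XOR 9 XOR 19 = 25.
The nim-sum is 25 ≠ 0, so this is an N-position: the player to move can win.

Winning position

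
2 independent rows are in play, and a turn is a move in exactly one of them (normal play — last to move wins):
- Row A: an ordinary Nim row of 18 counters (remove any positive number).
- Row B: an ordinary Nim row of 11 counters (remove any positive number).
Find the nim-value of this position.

25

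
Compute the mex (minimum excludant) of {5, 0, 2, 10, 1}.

3

The values 0, 1, 2 are all present; 3 is the first non-negative integer missing from the set.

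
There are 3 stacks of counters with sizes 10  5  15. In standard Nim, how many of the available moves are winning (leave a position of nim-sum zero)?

Nim-sum: 10 ⊕ 5 ⊕ 15 = 0.
The nim-sum is already 0, so every move leaves a nonzero nim-sum — there are no winning moves.

0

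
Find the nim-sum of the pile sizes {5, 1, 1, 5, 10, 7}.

Compute the nim-sum pairwise:
5 XOR 1 = 4
4 XOR 1 = 5
5 XOR 5 = 0
0 XOR 10 = 10
10 XOR 7 = 13

13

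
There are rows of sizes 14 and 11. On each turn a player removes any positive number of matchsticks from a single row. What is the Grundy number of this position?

5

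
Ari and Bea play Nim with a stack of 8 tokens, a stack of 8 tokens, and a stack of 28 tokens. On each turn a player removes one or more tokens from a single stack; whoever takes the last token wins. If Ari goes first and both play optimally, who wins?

Nim-sum: 8 XOR 8 XOR 28 = 28.
The nim-sum is 28 ≠ 0, so this is an N-position: the player to move can win; Ari has a winning move.

Ari wins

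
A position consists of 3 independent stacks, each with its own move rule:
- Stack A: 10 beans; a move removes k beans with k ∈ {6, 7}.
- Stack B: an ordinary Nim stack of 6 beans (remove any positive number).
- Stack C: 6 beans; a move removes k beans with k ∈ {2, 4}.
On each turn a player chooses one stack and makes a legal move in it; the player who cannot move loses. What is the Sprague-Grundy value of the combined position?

7

Build the Grundy sequence for stack A with g(k) = mex{g(k−s) : s ∈ {6, 7}, s ≤ k}:
k:     0  1  2  3  4  5  6  7  8  9 10
g(k):  0  0  0  0  0  0  1  1  1  1  1
So g(10) = 1.
Stack B is a plain Nim stack of size 6, so its Grundy value is 6.
For stack C, compute g(0), g(1), … with moves {2, 4}:
g(0) = mex{} = 0
g(1) = mex{} = 0
g(2) = mex{0} = 1
g(3) = mex{0} = 1
g(4) = mex{0,1} = 2
g(5) = mex{0,1} = 2
g(6) = mex{1,2} = 0
So g(6) = 0.
By the Sprague-Grundy theorem, the Grundy value of a sum of independent games is the XOR of the component values.
Combined value = 1 XOR 6 XOR 0 = 7.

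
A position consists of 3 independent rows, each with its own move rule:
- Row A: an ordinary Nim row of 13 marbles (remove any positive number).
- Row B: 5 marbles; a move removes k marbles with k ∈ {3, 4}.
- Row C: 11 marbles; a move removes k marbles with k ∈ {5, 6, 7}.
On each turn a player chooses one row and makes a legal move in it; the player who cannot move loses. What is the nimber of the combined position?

14

Row A is a plain Nim row of size 13, so its Grundy value is 13.
Grundy values for row B (subtraction set {3, 4}):
k:     0  1  2  3  4  5
g(k):  0  0  0  1  1  1
So g(5) = 1.
Grundy values for row C (subtraction set {5, 6, 7}):
k:     0  1  2  3  4  5  6  7  8  9 10 11
g(k):  0  0  0  0  0  1  1  1  1  1  2  2
So g(11) = 2.
By the Sprague-Grundy theorem, the Grundy value of a sum of independent games is the XOR of the component values.
Combined value = 13 ⊕ 1 ⊕ 2 = 14.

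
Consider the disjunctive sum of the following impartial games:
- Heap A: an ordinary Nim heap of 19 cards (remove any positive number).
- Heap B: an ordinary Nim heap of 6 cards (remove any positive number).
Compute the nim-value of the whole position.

Heap A is a plain Nim heap of size 19, so its Grundy value is 19.
Heap B is a plain Nim heap of size 6, so its Grundy value is 6.
By the Sprague-Grundy theorem, the Grundy value of a sum of independent games is the XOR of the component values.
Combined value = 19 ⊕ 6 = 21.

21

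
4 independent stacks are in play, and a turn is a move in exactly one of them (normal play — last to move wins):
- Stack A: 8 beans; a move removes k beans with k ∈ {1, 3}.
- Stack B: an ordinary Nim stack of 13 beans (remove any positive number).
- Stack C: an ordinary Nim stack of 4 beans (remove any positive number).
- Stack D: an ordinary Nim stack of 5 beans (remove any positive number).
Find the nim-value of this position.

12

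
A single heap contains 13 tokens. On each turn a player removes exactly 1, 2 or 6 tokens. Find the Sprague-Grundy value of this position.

Compute g(0), g(1), … for moves {1, 2, 6}:
k:     0  1  2  3  4  5  6  7  8  9 10 11 12 13
g(k):  0  1  2  0  1  2  3  0  1  2  0  1  2  3
So g(13) = 3.

3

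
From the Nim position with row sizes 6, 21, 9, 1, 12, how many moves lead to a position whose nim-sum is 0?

Compute the nim-sum pairwise:
6 ⊕ 21 = 19
19 ⊕ 9 = 26
26 ⊕ 1 = 27
27 ⊕ 12 = 23
The overall nim-sum is X = 23. A row of size p has a winning move iff p XOR X < p (reduce it to p XOR X).
  6: 6 XOR 23 = 17 ≥ 6 — no move.
  21: 21 XOR 23 = 2 < 21 — winning move (to 2).
  9: 9 XOR 23 = 30 ≥ 9 — no move.
  1: 1 XOR 23 = 22 ≥ 1 — no move.
  12: 12 XOR 23 = 27 ≥ 12 — no move.
That gives 1 winning move.

1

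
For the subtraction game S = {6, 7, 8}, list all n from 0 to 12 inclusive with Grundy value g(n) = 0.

0, 1, 2, 3, 4, 5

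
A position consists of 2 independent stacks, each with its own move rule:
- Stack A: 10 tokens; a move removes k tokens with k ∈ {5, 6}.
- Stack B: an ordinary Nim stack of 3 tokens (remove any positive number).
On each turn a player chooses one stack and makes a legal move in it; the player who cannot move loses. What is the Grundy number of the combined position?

1

For stack A, compute g(0), g(1), … with moves {5, 6}:
k:     0  1  2  3  4  5  6  7  8  9 10
g(k):  0  0  0  0  0  1  1  1  1  1  2
So g(10) = 2.
Stack B is a plain Nim stack of size 3, so its Grundy value is 3.
The value of a disjunctive sum is the nim-sum of the parts.
Combined value = 2 XOR 3 = 1.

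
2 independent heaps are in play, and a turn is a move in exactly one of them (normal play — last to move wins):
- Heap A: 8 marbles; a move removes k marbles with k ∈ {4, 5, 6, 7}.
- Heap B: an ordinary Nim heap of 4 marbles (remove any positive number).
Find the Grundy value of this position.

Grundy values for heap A (subtraction set {4, 5, 6, 7}):
k:     0  1  2  3  4  5  6  7  8
g(k):  0  0  0  0  1  1  1  1  2
So g(8) = 2.
Heap B is a plain Nim heap of size 4, so its Grundy value is 4.
The value of a disjunctive sum is the nim-sum of the parts.
Combined value = 2 ⊕ 4 = 6.

6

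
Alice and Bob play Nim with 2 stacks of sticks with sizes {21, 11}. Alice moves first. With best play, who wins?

Alice wins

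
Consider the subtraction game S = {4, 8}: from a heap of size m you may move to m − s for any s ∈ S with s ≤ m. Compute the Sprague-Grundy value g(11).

2

Grundy values for subtraction set {4, 8}:
k:     0  1  2  3  4  5  6  7  8  9 10 11
g(k):  0  0  0  0  1  1  1  1  2  2  2  2
So g(11) = 2.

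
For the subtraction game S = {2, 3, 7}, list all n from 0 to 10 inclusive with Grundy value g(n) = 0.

0, 1, 5, 6, 10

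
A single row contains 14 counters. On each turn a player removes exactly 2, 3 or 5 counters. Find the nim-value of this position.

Build the Grundy sequence with g(k) = mex{g(k−s) : s ∈ {2, 3, 5}, s ≤ k}:
g(0) = mex{} = 0
g(1) = mex{} = 0
g(2) = mex{0} = 1
g(3) = mex{0} = 1
g(4) = mex{0,1} = 2
g(5) = mex{0,1} = 2
g(6) = mex{0,1,2} = 3
g(7) = mex{1,2} = 0
g(8) = mex{1,2,3} = 0
g(9) = mex{0,2,3} = 1
g(10) = mex{0,2} = 1
g(11) = mex{0,1,3} = 2
g(12) = mex{0,1} = 2
g(13) = mex{0,1,2} = 3
g(14) = mex{1,2} = 0
So g(14) = 0.

0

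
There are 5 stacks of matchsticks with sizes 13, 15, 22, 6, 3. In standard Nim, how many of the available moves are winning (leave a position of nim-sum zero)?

Bitwise XOR of the heap sizes:
  01101  (13)
  01111  (15)
  10110  (22)
  00110  (6)
  00011  (3)
  -----
  10001  (17)
The overall nim-sum is X = 17. A stack of size p has a winning move iff p XOR X < p (reduce it to p XOR X).
  13: 13 XOR 17 = 28 ≥ 13 — no move.
  15: 15 XOR 17 = 30 ≥ 15 — no move.
  22: 22 XOR 17 = 7 < 22 — winning move (to 7).
  6: 6 XOR 17 = 23 ≥ 6 — no move.
  3: 3 XOR 17 = 18 ≥ 3 — no move.
That gives 1 winning move.

1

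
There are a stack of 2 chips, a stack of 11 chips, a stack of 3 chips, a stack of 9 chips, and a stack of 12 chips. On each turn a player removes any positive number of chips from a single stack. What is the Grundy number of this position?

Write each in binary and XOR column by column:
  0010  (2)
  1011  (11)
  0011  (3)
  1001  (9)
  1100  (12)
  ----
  1111  (15)

15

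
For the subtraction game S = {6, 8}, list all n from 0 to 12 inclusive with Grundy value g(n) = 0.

0, 1, 2, 3, 4, 5

Build the Grundy sequence with g(k) = mex{g(k−s) : s ∈ {6, 8}, s ≤ k}:
g(0) = mex{} = 0
g(1) = mex{} = 0
g(2) = mex{} = 0
g(3) = mex{} = 0
g(4) = mex{} = 0
g(5) = mex{} = 0
g(6) = mex{0} = 1
g(7) = mex{0} = 1
g(8) = mex{0} = 1
g(9) = mex{0} = 1
g(10) = mex{0} = 1
g(11) = mex{0} = 1
g(12) = mex{0,1} = 2
The P-positions (g = 0) in 0..12 are 0, 1, 2, 3, 4, 5.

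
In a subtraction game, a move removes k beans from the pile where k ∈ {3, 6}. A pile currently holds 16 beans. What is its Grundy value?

Grundy values for subtraction set {3, 6}:
k:     0  1  2  3  4  5  6  7  8  9 10 11 12 13 14 15 16
g(k):  0  0  0  1  1  1  2  2  2  0  0  0  1  1  1  2  2
So g(16) = 2.

2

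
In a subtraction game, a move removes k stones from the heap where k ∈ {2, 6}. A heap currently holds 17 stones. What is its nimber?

Grundy values for subtraction set {2, 6}:
k:     0  1  2  3  4  5  6  7  8  9 10 11 12 13 14 15 16 17
g(k):  0  0  1  1  0  0  1  1  0  0  1  1  0  0  1  1  0  0
So g(17) = 0.

0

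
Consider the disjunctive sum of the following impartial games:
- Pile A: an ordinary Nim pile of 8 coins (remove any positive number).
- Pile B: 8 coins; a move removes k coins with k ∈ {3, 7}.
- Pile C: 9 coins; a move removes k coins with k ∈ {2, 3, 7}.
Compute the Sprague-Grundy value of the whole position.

8

Pile A is a plain Nim pile of size 8, so its Grundy value is 8.
Build the Grundy sequence for pile B with g(k) = mex{g(k−s) : s ∈ {3, 7}, s ≤ k}:
g(0) = mex{} = 0
g(1) = mex{} = 0
g(2) = mex{} = 0
g(3) = mex{0} = 1
g(4) = mex{0} = 1
g(5) = mex{0} = 1
g(6) = mex{1} = 0
g(7) = mex{0,1} = 2
g(8) = mex{0,1} = 2
So g(8) = 2.
Grundy values for pile C (subtraction set {2, 3, 7}):
g(0) = mex{} = 0
g(1) = mex{} = 0
g(2) = mex{0} = 1
g(3) = mex{0} = 1
g(4) = mex{0,1} = 2
g(5) = mex{1} = 0
g(6) = mex{1,2} = 0
g(7) = mex{0,2} = 1
g(8) = mex{0} = 1
g(9) = mex{0,1} = 2
So g(9) = 2.
By the Sprague-Grundy theorem, the Grundy value of a sum of independent games is the XOR of the component values.
Combined value = 8 XOR 2 XOR 2 = 8.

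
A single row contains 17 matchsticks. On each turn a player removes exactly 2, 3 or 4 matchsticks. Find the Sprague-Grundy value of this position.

Build the Grundy sequence with g(k) = mex{g(k−s) : s ∈ {2, 3, 4}, s ≤ k}:
k:     0  1  2  3  4  5  6  7  8  9 10 11 12 13 14 15 16 17
g(k):  0  0  1  1  2  2  0  0  1  1  2  2  0  0  1  1  2  2
So g(17) = 2.

2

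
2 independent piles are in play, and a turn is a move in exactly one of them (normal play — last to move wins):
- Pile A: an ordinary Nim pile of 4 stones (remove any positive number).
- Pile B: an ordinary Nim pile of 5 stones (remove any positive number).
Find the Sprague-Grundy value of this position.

1

Pile A is a plain Nim pile of size 4, so its Grundy value is 4.
Pile B is a plain Nim pile of size 5, so its Grundy value is 5.
The value of a disjunctive sum is the nim-sum of the parts.
Combined value = 4 ⊕ 5 = 1.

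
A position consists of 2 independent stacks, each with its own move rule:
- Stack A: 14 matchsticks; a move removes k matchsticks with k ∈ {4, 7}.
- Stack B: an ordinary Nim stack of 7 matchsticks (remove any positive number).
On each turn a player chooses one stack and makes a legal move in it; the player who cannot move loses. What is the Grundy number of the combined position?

Build the Grundy sequence for stack A with g(k) = mex{g(k−s) : s ∈ {4, 7}, s ≤ k}:
k:     0  1  2  3  4  5  6  7  8  9 10 11 12 13 14
g(k):  0  0  0  0  1  1  1  1  2  2  2  0  0  0  0
So g(14) = 0.
Stack B is a plain Nim stack of size 7, so its Grundy value is 7.
By the Sprague-Grundy theorem, the Grundy value of a sum of independent games is the XOR of the component values.
Combined value = 0 ⊕ 7 = 7.

7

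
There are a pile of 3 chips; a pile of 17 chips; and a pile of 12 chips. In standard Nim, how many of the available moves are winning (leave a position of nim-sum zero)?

Nim-sum: 3 ⊕ 17 ⊕ 12 = 30.
The overall nim-sum is X = 30. A pile of size p has a winning move iff p XOR X < p (reduce it to p XOR X).
  3: 3 XOR 30 = 29 ≥ 3 — no move.
  17: 17 XOR 30 = 15 < 17 — winning move (to 15).
  12: 12 XOR 30 = 18 ≥ 12 — no move.
That gives 1 winning move.

1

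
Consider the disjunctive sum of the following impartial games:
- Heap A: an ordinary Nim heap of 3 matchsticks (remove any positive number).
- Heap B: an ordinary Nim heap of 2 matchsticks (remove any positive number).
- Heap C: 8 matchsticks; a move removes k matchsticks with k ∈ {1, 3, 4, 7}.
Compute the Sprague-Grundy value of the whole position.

1

Heap A is a plain Nim heap of size 3, so its Grundy value is 3.
Heap B is a plain Nim heap of size 2, so its Grundy value is 2.
Build the Grundy sequence for heap C with g(k) = mex{g(k−s) : s ∈ {1, 3, 4, 7}, s ≤ k}:
g(0) = mex{} = 0
g(1) = mex{0} = 1
g(2) = mex{1} = 0
g(3) = mex{0} = 1
g(4) = mex{0,1} = 2
g(5) = mex{0,1,2} = 3
g(6) = mex{0,1,3} = 2
g(7) = mex{0,1,2} = 3
g(8) = mex{1,2,3} = 0
So g(8) = 0.
The value of a disjunctive sum is the nim-sum of the parts.
Combined value = 3 ⊕ 2 ⊕ 0 = 1.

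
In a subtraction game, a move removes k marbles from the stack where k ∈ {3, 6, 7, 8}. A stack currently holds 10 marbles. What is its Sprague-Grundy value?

3

Grundy values for subtraction set {3, 6, 7, 8}:
k:     0  1  2  3  4  5  6  7  8  9 10
g(k):  0  0  0  1  1  1  2  2  2  3  3
So g(10) = 3.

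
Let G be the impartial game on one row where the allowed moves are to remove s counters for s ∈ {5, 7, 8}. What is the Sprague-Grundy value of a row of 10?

2

Grundy values for subtraction set {5, 7, 8}:
g(0) = mex{} = 0
g(1) = mex{} = 0
g(2) = mex{} = 0
g(3) = mex{} = 0
g(4) = mex{} = 0
g(5) = mex{0} = 1
g(6) = mex{0} = 1
g(7) = mex{0} = 1
g(8) = mex{0} = 1
g(9) = mex{0} = 1
g(10) = mex{0,1} = 2
So g(10) = 2.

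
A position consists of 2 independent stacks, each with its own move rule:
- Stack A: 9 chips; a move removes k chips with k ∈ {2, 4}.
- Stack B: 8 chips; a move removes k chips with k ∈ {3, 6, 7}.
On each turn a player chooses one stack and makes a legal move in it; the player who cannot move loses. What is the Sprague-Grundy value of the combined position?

3

Build the Grundy sequence for stack A with g(k) = mex{g(k−s) : s ∈ {2, 4}, s ≤ k}:
k:     0  1  2  3  4  5  6  7  8  9
g(k):  0  0  1  1  2  2  0  0  1  1
So g(9) = 1.
Build the Grundy sequence for stack B with g(k) = mex{g(k−s) : s ∈ {3, 6, 7}, s ≤ k}:
g(0) = mex{} = 0
g(1) = mex{} = 0
g(2) = mex{} = 0
g(3) = mex{0} = 1
g(4) = mex{0} = 1
g(5) = mex{0} = 1
g(6) = mex{0,1} = 2
g(7) = mex{0,1} = 2
g(8) = mex{0,1} = 2
So g(8) = 2.
The value of a disjunctive sum is the nim-sum of the parts.
Combined value = 1 XOR 2 = 3.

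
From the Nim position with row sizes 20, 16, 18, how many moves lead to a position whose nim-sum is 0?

Compute the nim-sum pairwise:
20 XOR 16 = 4
4 XOR 18 = 22
The overall nim-sum is X = 22. A row of size p has a winning move iff p XOR X < p (reduce it to p XOR X).
  20: 20 XOR 22 = 2 < 20 — winning move (to 2).
  16: 16 XOR 22 = 6 < 16 — winning move (to 6).
  18: 18 XOR 22 = 4 < 18 — winning move (to 4).
That gives 3 winning moves.

3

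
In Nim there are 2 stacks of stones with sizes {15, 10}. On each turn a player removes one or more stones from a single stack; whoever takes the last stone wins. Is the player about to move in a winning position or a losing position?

Winning position

Compute the nim-sum pairwise:
15 XOR 10 = 5
The nim-sum is 5 ≠ 0, so this is an N-position: the player to move can win.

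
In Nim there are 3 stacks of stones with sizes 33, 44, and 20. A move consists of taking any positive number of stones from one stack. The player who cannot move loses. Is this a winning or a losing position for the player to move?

Winning position

Nim-sum: 33 XOR 44 XOR 20 = 25.
The nim-sum is 25 ≠ 0, so this is an N-position: the player to move can win.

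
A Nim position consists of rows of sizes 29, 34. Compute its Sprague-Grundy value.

Bitwise XOR of the heap sizes:
  011101  (29)
  100010  (34)
  ------
  111111  (63)

63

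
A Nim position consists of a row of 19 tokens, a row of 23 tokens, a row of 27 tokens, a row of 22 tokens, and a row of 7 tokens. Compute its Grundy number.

14

Bitwise XOR of the heap sizes:
  10011  (19)
  10111  (23)
  11011  (27)
  10110  (22)
  00111  (7)
  -----
  01110  (14)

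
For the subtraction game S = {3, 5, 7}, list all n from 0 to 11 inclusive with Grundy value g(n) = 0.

0, 1, 2, 10, 11

Grundy values for subtraction set {3, 5, 7}:
k:     0  1  2  3  4  5  6  7  8  9 10 11
g(k):  0  0  0  1  1  1  2  2  2  3  0  0
The P-positions (g = 0) in 0..11 are 0, 1, 2, 10, 11.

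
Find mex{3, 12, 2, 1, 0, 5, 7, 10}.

The values 0, 1, 2, 3 are all present; 4 is the first non-negative integer missing from the set.

4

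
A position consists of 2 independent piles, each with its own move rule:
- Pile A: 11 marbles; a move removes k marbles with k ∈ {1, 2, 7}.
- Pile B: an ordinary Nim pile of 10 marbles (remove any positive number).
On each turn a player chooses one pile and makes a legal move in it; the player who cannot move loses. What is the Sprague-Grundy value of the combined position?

8

For pile A, compute g(0), g(1), … with moves {1, 2, 7}:
k:     0  1  2  3  4  5  6  7  8  9 10 11
g(k):  0  1  2  0  1  2  0  1  2  0  1  2
So g(11) = 2.
Pile B is a plain Nim pile of size 10, so its Grundy value is 10.
By the Sprague-Grundy theorem, the Grundy value of a sum of independent games is the XOR of the component values.
Combined value = 2 ⊕ 10 = 8.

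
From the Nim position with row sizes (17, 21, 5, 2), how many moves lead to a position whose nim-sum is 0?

Bitwise XOR of the heap sizes:
  10001  (17)
  10101  (21)
  00101  (5)
  00010  (2)
  -----
  00011  (3)
The overall nim-sum is X = 3. A row of size p has a winning move iff p XOR X < p (reduce it to p XOR X).
  17: 17 XOR 3 = 18 ≥ 17 — no move.
  21: 21 XOR 3 = 22 ≥ 21 — no move.
  5: 5 XOR 3 = 6 ≥ 5 — no move.
  2: 2 XOR 3 = 1 < 2 — winning move (to 1).
That gives 1 winning move.

1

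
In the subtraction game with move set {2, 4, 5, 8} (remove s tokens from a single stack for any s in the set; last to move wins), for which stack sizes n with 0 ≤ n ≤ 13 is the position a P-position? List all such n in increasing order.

0, 1, 7, 10, 13

Compute g(0), g(1), … for moves {2, 4, 5, 8}:
g(0) = mex{} = 0
g(1) = mex{} = 0
g(2) = mex{0} = 1
g(3) = mex{0} = 1
g(4) = mex{0,1} = 2
g(5) = mex{0,1} = 2
g(6) = mex{0,1,2} = 3
g(7) = mex{1,2} = 0
g(8) = mex{0,1,2,3} = 4
g(9) = mex{0,2} = 1
g(10) = mex{1,2,3,4} = 0
g(11) = mex{0,1,3} = 2
g(12) = mex{0,2,4} = 1
g(13) = mex{1,2,4} = 0
The P-positions (g = 0) in 0..13 are 0, 1, 7, 10, 13.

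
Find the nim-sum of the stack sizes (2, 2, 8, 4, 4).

Nim-sum: 2 XOR 2 XOR 8 XOR 4 XOR 4 = 8.

8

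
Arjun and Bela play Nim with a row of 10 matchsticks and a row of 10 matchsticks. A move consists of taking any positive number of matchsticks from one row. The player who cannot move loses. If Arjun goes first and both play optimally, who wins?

Write each in binary and XOR column by column:
  1010  (10)
  1010  (10)
  ----
  0000  (0)
The nim-sum is 0, so this is a P-position: the player to move is in a losing position under optimal play; Arjun is about to move from it and so loses — Bela wins.

Bela wins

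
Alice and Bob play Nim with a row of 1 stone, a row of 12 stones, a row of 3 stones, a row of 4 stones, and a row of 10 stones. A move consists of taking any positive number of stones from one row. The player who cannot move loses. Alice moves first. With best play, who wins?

Nim-sum: 1 ^ 12 ^ 3 ^ 4 ^ 10 = 0.
The nim-sum is 0, so this is a P-position: the player to move is in a losing position under optimal play; Alice is about to move from it and so loses — Bob wins.

Bob wins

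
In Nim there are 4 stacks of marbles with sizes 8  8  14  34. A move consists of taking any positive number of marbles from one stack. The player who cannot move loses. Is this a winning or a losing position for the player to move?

Compute the nim-sum pairwise:
8 ⊕ 8 = 0
0 ⊕ 14 = 14
14 ⊕ 34 = 44
The nim-sum is 44 ≠ 0, so this is an N-position: the player to move can win.

Winning position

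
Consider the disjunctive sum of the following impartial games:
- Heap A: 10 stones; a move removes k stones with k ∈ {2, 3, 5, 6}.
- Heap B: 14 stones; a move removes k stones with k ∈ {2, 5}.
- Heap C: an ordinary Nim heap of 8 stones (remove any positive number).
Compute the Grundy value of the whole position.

Build the Grundy sequence for heap A with g(k) = mex{g(k−s) : s ∈ {2, 3, 5, 6}, s ≤ k}:
g(0) = mex{} = 0
g(1) = mex{} = 0
g(2) = mex{0} = 1
g(3) = mex{0} = 1
g(4) = mex{0,1} = 2
g(5) = mex{0,1} = 2
g(6) = mex{0,1,2} = 3
g(7) = mex{0,1,2} = 3
g(8) = mex{1,2,3} = 0
g(9) = mex{1,2,3} = 0
g(10) = mex{0,2,3} = 1
So g(10) = 1.
For heap B, compute g(0), g(1), … with moves {2, 5}:
k:     0  1  2  3  4  5  6  7  8  9 10 11 12 13 14
g(k):  0  0  1  1  0  2  1  0  0  1  1  0  2  1  0
So g(14) = 0.
Heap C is a plain Nim heap of size 8, so its Grundy value is 8.
The value of a disjunctive sum is the nim-sum of the parts.
Combined value = 1 ⊕ 0 ⊕ 8 = 9.

9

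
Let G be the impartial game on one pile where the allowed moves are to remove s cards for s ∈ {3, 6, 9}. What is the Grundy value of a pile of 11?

Compute g(0), g(1), … for moves {3, 6, 9}:
k:     0  1  2  3  4  5  6  7  8  9 10 11
g(k):  0  0  0  1  1  1  2  2  2  3  3  3
So g(11) = 3.

3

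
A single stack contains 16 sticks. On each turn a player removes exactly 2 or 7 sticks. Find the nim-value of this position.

1

Grundy values for subtraction set {2, 7}:
k:     0  1  2  3  4  5  6  7  8  9 10 11 12 13 14 15 16
g(k):  0  0  1  1  0  0  1  1  2  0  0  1  1  0  0  1  1
So g(16) = 1.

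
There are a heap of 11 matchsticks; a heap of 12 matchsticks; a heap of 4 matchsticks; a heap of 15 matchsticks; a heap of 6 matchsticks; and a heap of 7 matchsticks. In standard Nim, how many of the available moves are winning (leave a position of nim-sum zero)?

3

Compute the nim-sum pairwise:
11 XOR 12 = 7
7 XOR 4 = 3
3 XOR 15 = 12
12 XOR 6 = 10
10 XOR 7 = 13
The overall nim-sum is X = 13. A heap of size p has a winning move iff p XOR X < p (reduce it to p XOR X).
  11: 11 XOR 13 = 6 < 11 — winning move (to 6).
  12: 12 XOR 13 = 1 < 12 — winning move (to 1).
  4: 4 XOR 13 = 9 ≥ 4 — no move.
  15: 15 XOR 13 = 2 < 15 — winning move (to 2).
  6: 6 XOR 13 = 11 ≥ 6 — no move.
  7: 7 XOR 13 = 10 ≥ 7 — no move.
That gives 3 winning moves.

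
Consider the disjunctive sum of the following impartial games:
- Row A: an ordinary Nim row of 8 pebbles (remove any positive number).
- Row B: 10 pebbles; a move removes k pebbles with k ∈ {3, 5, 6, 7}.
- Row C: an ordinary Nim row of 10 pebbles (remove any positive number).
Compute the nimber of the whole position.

2

Row A is a plain Nim row of size 8, so its Grundy value is 8.
Grundy values for row B (subtraction set {3, 5, 6, 7}):
g(0) = mex{} = 0
g(1) = mex{} = 0
g(2) = mex{} = 0
g(3) = mex{0} = 1
g(4) = mex{0} = 1
g(5) = mex{0} = 1
g(6) = mex{0,1} = 2
g(7) = mex{0,1} = 2
g(8) = mex{0,1} = 2
g(9) = mex{0,1,2} = 3
g(10) = mex{1,2} = 0
So g(10) = 0.
Row C is a plain Nim row of size 10, so its Grundy value is 10.
By the Sprague-Grundy theorem, the Grundy value of a sum of independent games is the XOR of the component values.
Combined value = 8 ⊕ 0 ⊕ 10 = 2.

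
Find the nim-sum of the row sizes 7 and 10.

13

Write each in binary and XOR column by column:
  0111  (7)
  1010  (10)
  ----
  1101  (13)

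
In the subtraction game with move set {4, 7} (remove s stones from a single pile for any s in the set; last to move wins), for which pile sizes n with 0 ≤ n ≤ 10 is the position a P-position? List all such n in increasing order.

0, 1, 2, 3

Grundy values for subtraction set {4, 7}:
k:     0  1  2  3  4  5  6  7  8  9 10
g(k):  0  0  0  0  1  1  1  1  2  2  2
The P-positions (g = 0) in 0..10 are 0, 1, 2, 3.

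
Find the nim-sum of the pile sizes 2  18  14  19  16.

Compute the nim-sum pairwise:
2 ^ 18 = 16
16 ^ 14 = 30
30 ^ 19 = 13
13 ^ 16 = 29

29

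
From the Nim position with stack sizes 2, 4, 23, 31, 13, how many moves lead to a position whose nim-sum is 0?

Compute the nim-sum pairwise:
2 ⊕ 4 = 6
6 ⊕ 23 = 17
17 ⊕ 31 = 14
14 ⊕ 13 = 3
The overall nim-sum is X = 3. A stack of size p has a winning move iff p XOR X < p (reduce it to p XOR X).
  2: 2 XOR 3 = 1 < 2 — winning move (to 1).
  4: 4 XOR 3 = 7 ≥ 4 — no move.
  23: 23 XOR 3 = 20 < 23 — winning move (to 20).
  31: 31 XOR 3 = 28 < 31 — winning move (to 28).
  13: 13 XOR 3 = 14 ≥ 13 — no move.
That gives 3 winning moves.

3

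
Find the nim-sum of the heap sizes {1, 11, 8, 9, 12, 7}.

Nim-sum: 1 XOR 11 XOR 8 XOR 9 XOR 12 XOR 7 = 0.

0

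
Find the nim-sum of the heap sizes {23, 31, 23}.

Nim-sum: 23 XOR 31 XOR 23 = 31.

31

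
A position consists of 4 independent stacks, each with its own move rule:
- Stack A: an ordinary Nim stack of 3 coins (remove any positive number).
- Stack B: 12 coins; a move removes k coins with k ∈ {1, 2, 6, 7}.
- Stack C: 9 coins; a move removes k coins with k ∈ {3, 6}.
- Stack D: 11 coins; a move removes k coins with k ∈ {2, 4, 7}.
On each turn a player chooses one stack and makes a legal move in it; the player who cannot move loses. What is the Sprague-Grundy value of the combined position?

Stack A is a plain Nim stack of size 3, so its Grundy value is 3.
Build the Grundy sequence for stack B with g(k) = mex{g(k−s) : s ∈ {1, 2, 6, 7}, s ≤ k}:
g(0) = mex{} = 0
g(1) = mex{0} = 1
g(2) = mex{0,1} = 2
g(3) = mex{1,2} = 0
g(4) = mex{0,2} = 1
g(5) = mex{0,1} = 2
g(6) = mex{0,1,2} = 3
g(7) = mex{0,1,2,3} = 4
g(8) = mex{1,2,3,4} = 0
g(9) = mex{0,2,4} = 1
g(10) = mex{0,1} = 2
g(11) = mex{1,2} = 0
g(12) = mex{0,2,3} = 1
So g(12) = 1.
Build the Grundy sequence for stack C with g(k) = mex{g(k−s) : s ∈ {3, 6}, s ≤ k}:
g(0) = mex{} = 0
g(1) = mex{} = 0
g(2) = mex{} = 0
g(3) = mex{0} = 1
g(4) = mex{0} = 1
g(5) = mex{0} = 1
g(6) = mex{0,1} = 2
g(7) = mex{0,1} = 2
g(8) = mex{0,1} = 2
g(9) = mex{1,2} = 0
So g(9) = 0.
Build the Grundy sequence for stack D with g(k) = mex{g(k−s) : s ∈ {2, 4, 7}, s ≤ k}:
k:     0  1  2  3  4  5  6  7  8  9 10 11
g(k):  0  0  1  1  2  2  0  3  1  0  2  1
So g(11) = 1.
The value of a disjunctive sum is the nim-sum of the parts.
Combined value = 3 ⊕ 1 ⊕ 0 ⊕ 1 = 3.

3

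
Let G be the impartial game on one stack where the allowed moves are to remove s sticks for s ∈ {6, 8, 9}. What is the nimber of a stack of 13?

Grundy values for subtraction set {6, 8, 9}:
k:     0  1  2  3  4  5  6  7  8  9 10 11 12 13
g(k):  0  0  0  0  0  0  1  1  1  1  1  1  2  2
So g(13) = 2.

2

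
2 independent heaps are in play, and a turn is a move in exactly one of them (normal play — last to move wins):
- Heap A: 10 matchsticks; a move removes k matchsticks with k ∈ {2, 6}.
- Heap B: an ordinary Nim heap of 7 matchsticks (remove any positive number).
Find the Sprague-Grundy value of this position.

Build the Grundy sequence for heap A with g(k) = mex{g(k−s) : s ∈ {2, 6}, s ≤ k}:
k:     0  1  2  3  4  5  6  7  8  9 10
g(k):  0  0  1  1  0  0  1  1  0  0  1
So g(10) = 1.
Heap B is a plain Nim heap of size 7, so its Grundy value is 7.
The value of a disjunctive sum is the nim-sum of the parts.
Combined value = 1 XOR 7 = 6.

6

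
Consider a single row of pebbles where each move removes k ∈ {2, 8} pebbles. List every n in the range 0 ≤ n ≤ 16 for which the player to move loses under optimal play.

Grundy values for subtraction set {2, 8}:
k:     0  1  2  3  4  5  6  7  8  9 10 11 12 13 14 15 16
g(k):  0  0  1  1  0  0  1  1  2  2  0  0  1  1  0  0  1
The P-positions (g = 0) in 0..16 are 0, 1, 4, 5, 10, 11, 14, 15.

0, 1, 4, 5, 10, 11, 14, 15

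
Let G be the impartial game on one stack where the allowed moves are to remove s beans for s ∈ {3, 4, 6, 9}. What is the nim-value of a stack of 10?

3

Build the Grundy sequence with g(k) = mex{g(k−s) : s ∈ {3, 4, 6, 9}, s ≤ k}:
k:     0  1  2  3  4  5  6  7  8  9 10
g(k):  0  0  0  1  1  1  2  2  2  3  3
So g(10) = 3.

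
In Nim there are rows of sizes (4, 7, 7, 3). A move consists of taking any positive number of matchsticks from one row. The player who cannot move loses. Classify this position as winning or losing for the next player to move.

Winning position

Compute the nim-sum pairwise:
4 XOR 7 = 3
3 XOR 7 = 4
4 XOR 3 = 7
The nim-sum is 7 ≠ 0, so this is an N-position: the player to move can win.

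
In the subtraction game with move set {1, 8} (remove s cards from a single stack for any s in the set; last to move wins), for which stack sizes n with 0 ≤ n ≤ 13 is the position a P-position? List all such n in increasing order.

0, 2, 4, 6, 9, 11, 13

Build the Grundy sequence with g(k) = mex{g(k−s) : s ∈ {1, 8}, s ≤ k}:
g(0) = mex{} = 0
g(1) = mex{0} = 1
g(2) = mex{1} = 0
g(3) = mex{0} = 1
g(4) = mex{1} = 0
g(5) = mex{0} = 1
g(6) = mex{1} = 0
g(7) = mex{0} = 1
g(8) = mex{0,1} = 2
g(9) = mex{1,2} = 0
g(10) = mex{0} = 1
g(11) = mex{1} = 0
g(12) = mex{0} = 1
g(13) = mex{1} = 0
The P-positions (g = 0) in 0..13 are 0, 2, 4, 6, 9, 11, 13.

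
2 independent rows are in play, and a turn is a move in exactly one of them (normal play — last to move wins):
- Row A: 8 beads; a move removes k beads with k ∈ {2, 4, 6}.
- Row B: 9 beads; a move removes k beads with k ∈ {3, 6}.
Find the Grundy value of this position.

For row A, compute g(0), g(1), … with moves {2, 4, 6}:
k:     0  1  2  3  4  5  6  7  8
g(k):  0  0  1  1  2  2  3  3  0
So g(8) = 0.
Build the Grundy sequence for row B with g(k) = mex{g(k−s) : s ∈ {3, 6}, s ≤ k}:
k:     0  1  2  3  4  5  6  7  8  9
g(k):  0  0  0  1  1  1  2  2  2  0
So g(9) = 0.
By the Sprague-Grundy theorem, the Grundy value of a sum of independent games is the XOR of the component values.
Combined value = 0 XOR 0 = 0.

0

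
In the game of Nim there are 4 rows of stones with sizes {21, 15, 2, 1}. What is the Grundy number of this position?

25

Nim-sum: 21 ⊕ 15 ⊕ 2 ⊕ 1 = 25.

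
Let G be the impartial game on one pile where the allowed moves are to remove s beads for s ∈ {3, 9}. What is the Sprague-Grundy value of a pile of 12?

0

Compute g(0), g(1), … for moves {3, 9}:
k:     0  1  2  3  4  5  6  7  8  9 10 11 12
g(k):  0  0  0  1  1  1  0  0  0  1  1  1  0
So g(12) = 0.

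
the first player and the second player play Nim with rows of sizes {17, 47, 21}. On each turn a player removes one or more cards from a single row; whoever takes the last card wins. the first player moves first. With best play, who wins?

the first player wins

Write each in binary and XOR column by column:
  010001  (17)
  101111  (47)
  010101  (21)
  ------
  101011  (43)
The nim-sum is 43 ≠ 0, so this is an N-position: the player to move can win; the first player has a winning move.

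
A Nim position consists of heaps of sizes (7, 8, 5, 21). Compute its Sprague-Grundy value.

31

Write each in binary and XOR column by column:
  00111  (7)
  01000  (8)
  00101  (5)
  10101  (21)
  -----
  11111  (31)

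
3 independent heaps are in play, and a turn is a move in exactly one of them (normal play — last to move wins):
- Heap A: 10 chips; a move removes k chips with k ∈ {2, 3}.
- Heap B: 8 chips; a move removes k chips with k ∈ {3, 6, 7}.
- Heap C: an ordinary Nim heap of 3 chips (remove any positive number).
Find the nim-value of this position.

Grundy values for heap A (subtraction set {2, 3}):
k:     0  1  2  3  4  5  6  7  8  9 10
g(k):  0  0  1  1  2  0  0  1  1  2  0
So g(10) = 0.
For heap B, compute g(0), g(1), … with moves {3, 6, 7}:
g(0) = mex{} = 0
g(1) = mex{} = 0
g(2) = mex{} = 0
g(3) = mex{0} = 1
g(4) = mex{0} = 1
g(5) = mex{0} = 1
g(6) = mex{0,1} = 2
g(7) = mex{0,1} = 2
g(8) = mex{0,1} = 2
So g(8) = 2.
Heap C is a plain Nim heap of size 3, so its Grundy value is 3.
By the Sprague-Grundy theorem, the Grundy value of a sum of independent games is the XOR of the component values.
Combined value = 0 XOR 2 XOR 3 = 1.

1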